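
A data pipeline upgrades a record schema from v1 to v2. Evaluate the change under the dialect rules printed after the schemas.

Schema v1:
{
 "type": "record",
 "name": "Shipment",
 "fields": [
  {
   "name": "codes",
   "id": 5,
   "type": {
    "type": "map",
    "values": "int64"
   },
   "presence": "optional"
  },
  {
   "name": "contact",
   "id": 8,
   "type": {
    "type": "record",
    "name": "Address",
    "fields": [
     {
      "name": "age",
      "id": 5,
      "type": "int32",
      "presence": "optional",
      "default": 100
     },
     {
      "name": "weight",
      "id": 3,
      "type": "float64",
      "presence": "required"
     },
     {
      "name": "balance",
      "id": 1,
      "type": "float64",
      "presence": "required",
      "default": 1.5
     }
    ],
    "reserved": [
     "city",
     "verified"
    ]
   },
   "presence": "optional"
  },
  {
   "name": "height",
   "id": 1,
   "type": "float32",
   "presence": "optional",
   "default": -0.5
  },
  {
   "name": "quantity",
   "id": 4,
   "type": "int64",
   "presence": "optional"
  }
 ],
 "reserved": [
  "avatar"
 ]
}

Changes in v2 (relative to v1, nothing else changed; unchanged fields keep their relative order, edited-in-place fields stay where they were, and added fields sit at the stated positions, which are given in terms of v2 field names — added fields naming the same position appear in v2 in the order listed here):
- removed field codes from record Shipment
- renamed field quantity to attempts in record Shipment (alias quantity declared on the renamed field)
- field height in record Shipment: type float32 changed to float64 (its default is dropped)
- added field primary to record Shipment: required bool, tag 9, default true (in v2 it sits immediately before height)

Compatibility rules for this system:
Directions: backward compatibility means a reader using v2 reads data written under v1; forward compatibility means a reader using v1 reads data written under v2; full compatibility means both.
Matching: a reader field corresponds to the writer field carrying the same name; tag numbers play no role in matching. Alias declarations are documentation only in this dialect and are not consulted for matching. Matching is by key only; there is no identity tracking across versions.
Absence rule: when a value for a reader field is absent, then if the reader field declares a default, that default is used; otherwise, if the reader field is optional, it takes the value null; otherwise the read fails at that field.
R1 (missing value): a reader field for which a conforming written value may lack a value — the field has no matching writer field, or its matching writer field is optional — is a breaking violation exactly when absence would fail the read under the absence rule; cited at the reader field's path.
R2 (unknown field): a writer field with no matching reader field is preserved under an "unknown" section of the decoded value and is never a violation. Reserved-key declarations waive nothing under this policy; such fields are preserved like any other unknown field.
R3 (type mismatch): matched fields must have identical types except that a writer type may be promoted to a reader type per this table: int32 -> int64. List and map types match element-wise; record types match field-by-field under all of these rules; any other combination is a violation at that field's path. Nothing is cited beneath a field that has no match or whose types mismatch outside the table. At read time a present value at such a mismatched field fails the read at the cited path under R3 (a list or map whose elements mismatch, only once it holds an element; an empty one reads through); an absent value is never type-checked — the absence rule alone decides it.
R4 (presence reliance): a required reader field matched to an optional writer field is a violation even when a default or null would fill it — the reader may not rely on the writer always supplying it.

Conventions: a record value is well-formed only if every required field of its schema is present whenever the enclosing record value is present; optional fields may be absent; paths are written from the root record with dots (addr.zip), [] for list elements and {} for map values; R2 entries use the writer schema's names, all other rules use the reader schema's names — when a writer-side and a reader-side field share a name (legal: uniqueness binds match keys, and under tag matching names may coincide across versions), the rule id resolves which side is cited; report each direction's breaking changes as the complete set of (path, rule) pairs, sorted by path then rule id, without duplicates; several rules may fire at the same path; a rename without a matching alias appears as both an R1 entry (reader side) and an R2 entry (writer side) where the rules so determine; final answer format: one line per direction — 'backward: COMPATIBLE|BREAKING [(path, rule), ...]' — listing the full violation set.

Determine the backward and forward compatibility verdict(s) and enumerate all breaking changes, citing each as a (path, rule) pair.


backward: BREAKING [(height, R3)]; forward: BREAKING [(height, R3)]

arrows below run writer -> reader for Shipment
backward pass over Shipment, reader schema v2, writer schema v1:
  contact <- contact (Address -> Address, writer optional)
  no writer field matches reader primary
  height <- height (float32 -> float64, writer optional)
  no writer field matches reader attempts
  writer codes: unknown to reader
  writer quantity: unknown to reader
  contact.age <- contact.age (int32 -> int32, writer optional)
  contact.weight <- contact.weight (float64 -> float64, writer required)
  contact.balance <- contact.balance (float64 -> float64, writer required)
  rule R3 violated at height
  => backward verdict for Shipment: BREAKING, 1 violation(s)
forward pass over Shipment, reader schema v1, writer schema v2:
  no writer field matches reader codes
  contact <- contact (Address -> Address, writer optional)
  height <- height (float64 -> float32, writer optional)
  no writer field matches reader quantity
  writer primary: unknown to reader
  writer attempts: unknown to reader
  contact.age <- contact.age (int32 -> int32, writer optional)
  contact.weight <- contact.weight (float64 -> float64, writer required)
  contact.balance <- contact.balance (float64 -> float64, writer required)
  rule R3 violated at height
  => forward verdict for Shipment: BREAKING, 1 violation(s)


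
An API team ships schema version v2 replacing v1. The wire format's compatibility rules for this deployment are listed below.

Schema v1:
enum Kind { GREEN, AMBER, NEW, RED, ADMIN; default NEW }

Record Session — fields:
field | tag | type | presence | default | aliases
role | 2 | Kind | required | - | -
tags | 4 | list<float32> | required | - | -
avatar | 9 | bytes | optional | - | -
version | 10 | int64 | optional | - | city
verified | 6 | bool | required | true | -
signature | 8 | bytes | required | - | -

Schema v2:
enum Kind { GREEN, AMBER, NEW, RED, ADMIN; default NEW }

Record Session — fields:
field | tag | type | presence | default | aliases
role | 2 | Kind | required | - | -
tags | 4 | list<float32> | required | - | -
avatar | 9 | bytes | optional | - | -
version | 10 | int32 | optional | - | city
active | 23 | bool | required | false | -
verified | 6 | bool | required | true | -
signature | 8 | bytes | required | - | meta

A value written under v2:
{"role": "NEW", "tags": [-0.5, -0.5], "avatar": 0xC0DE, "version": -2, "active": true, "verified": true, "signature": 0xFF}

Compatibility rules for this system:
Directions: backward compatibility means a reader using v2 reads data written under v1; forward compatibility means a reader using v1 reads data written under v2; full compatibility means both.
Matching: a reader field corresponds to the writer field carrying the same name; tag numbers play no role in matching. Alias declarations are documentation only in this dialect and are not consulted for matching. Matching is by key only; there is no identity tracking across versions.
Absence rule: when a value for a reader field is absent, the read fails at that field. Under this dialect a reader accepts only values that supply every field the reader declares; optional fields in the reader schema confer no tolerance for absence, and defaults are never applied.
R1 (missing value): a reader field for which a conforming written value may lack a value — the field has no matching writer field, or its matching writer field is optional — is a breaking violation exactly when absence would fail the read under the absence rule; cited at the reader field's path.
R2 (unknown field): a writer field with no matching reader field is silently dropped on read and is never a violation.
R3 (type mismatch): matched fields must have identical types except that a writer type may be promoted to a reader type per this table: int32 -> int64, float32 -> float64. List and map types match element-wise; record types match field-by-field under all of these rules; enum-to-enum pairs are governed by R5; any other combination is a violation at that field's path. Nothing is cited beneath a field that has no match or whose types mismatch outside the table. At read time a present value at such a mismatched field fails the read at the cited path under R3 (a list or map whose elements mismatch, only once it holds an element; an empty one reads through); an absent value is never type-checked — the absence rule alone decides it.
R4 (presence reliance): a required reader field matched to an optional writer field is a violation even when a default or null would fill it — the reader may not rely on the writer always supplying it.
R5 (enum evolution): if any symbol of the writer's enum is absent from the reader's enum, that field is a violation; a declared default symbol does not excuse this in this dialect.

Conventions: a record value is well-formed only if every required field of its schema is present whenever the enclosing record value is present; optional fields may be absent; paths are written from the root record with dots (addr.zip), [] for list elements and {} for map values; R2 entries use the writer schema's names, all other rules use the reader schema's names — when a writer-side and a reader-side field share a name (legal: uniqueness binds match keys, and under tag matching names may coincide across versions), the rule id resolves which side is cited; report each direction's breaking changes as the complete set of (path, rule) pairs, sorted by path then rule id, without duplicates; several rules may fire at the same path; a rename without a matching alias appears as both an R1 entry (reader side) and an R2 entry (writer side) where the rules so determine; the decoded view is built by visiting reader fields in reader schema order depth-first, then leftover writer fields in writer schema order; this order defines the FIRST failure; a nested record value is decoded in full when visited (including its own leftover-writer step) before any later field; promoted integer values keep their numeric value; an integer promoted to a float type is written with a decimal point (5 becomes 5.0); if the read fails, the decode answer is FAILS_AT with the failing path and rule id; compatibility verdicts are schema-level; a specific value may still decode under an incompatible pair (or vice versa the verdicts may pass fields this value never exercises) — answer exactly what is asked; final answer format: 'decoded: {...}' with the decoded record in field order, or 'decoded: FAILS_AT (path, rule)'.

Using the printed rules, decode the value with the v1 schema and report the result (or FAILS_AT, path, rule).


each type pair in Session: writer, then reader
decoding the Session value with the v1 reader:
  role := "NEW"
  tags := [-0.5, -0.5]
  avatar := 0xC0DE
  version := -2 (int32 -> int64)
  verified := true
  signature := 0xFF
  writer active: no reader field; dropped
  => decoded: {"role": "NEW", "tags": [-0.5, -0.5], "avatar": 0xC0DE, "version": -2, "verified": true, "signature": 0xFF}
the other Session changes do not affect what is asked:
  field version in record Session: type int64 changed to int32 -> schema-level compatibility only; this Session value's decode is unchanged
  added field active to record Session: required bool, tag 23, default false (in v2 it sits immediately before verified) -> schema-level compatibility only; this Session value's decode is unchanged

decoded: {"role": "NEW", "tags": [-0.5, -0.5], "avatar": 0xC0DE, "version": -2, "verified": true, "signature": 0xFF}


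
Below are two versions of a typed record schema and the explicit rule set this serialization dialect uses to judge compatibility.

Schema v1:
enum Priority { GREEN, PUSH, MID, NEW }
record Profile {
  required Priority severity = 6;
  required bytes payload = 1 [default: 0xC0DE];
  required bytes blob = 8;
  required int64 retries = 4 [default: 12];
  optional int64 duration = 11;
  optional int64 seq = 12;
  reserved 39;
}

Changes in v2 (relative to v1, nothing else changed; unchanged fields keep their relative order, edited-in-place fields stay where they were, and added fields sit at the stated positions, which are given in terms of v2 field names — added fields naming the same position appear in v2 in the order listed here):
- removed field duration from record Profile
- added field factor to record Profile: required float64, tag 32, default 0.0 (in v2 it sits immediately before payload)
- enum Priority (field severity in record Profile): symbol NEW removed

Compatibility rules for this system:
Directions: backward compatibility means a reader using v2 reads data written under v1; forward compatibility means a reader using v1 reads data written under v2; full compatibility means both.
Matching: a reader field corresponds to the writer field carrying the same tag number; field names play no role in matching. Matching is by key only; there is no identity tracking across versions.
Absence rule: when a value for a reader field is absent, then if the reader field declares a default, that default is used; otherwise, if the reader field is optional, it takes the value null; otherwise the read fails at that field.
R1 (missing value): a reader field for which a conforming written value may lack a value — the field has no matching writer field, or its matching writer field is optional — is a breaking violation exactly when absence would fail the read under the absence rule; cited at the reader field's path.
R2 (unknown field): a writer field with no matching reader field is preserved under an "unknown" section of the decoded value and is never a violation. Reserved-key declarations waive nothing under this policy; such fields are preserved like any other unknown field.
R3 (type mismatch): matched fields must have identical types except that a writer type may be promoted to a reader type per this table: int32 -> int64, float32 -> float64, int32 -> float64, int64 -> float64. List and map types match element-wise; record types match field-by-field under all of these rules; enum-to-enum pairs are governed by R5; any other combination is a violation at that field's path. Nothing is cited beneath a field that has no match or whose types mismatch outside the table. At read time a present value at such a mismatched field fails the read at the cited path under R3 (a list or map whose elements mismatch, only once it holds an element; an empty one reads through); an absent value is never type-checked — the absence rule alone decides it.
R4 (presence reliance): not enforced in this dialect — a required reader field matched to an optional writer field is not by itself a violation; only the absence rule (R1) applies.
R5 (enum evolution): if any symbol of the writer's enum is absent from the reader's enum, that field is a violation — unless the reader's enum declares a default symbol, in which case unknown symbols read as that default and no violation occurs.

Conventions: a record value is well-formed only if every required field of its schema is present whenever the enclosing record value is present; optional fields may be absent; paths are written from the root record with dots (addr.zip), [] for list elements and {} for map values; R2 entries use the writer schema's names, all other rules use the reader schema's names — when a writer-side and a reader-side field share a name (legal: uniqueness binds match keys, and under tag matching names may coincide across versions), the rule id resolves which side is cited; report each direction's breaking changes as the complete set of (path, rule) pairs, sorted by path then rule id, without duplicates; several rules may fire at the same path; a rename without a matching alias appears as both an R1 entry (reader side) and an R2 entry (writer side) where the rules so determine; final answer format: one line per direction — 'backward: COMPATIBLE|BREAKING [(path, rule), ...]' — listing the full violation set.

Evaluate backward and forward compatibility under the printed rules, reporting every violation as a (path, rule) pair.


arrows below run writer -> reader for Profile
backward pass over Profile, reader schema v2, writer schema v1:
  severity <- severity (Priority -> Priority, writer required)
  factor: no writer-side match
  payload <- payload (bytes -> bytes, writer required)
  blob <- blob (bytes -> bytes, writer required)
  retries <- retries (int64 -> int64, writer required)
  seq <- seq (int64 -> int64, writer optional)
  writer field duration has no reader counterpart
  rule R5 violated at severity
  => backward: BREAKING (1)
forward pass over Profile, reader schema v1, writer schema v2:
  severity <- severity (Priority -> Priority, writer required)
  payload <- payload (bytes -> bytes, writer required)
  blob <- blob (bytes -> bytes, writer required)
  retries <- retries (int64 -> int64, writer required)
  duration: no writer-side match
  seq <- seq (int64 -> int64, writer optional)
  writer field factor has no reader counterpart
  => forward verdict for Profile: COMPATIBLE, no violations

backward: BREAKING [(severity, R5)]; forward: COMPATIBLE []


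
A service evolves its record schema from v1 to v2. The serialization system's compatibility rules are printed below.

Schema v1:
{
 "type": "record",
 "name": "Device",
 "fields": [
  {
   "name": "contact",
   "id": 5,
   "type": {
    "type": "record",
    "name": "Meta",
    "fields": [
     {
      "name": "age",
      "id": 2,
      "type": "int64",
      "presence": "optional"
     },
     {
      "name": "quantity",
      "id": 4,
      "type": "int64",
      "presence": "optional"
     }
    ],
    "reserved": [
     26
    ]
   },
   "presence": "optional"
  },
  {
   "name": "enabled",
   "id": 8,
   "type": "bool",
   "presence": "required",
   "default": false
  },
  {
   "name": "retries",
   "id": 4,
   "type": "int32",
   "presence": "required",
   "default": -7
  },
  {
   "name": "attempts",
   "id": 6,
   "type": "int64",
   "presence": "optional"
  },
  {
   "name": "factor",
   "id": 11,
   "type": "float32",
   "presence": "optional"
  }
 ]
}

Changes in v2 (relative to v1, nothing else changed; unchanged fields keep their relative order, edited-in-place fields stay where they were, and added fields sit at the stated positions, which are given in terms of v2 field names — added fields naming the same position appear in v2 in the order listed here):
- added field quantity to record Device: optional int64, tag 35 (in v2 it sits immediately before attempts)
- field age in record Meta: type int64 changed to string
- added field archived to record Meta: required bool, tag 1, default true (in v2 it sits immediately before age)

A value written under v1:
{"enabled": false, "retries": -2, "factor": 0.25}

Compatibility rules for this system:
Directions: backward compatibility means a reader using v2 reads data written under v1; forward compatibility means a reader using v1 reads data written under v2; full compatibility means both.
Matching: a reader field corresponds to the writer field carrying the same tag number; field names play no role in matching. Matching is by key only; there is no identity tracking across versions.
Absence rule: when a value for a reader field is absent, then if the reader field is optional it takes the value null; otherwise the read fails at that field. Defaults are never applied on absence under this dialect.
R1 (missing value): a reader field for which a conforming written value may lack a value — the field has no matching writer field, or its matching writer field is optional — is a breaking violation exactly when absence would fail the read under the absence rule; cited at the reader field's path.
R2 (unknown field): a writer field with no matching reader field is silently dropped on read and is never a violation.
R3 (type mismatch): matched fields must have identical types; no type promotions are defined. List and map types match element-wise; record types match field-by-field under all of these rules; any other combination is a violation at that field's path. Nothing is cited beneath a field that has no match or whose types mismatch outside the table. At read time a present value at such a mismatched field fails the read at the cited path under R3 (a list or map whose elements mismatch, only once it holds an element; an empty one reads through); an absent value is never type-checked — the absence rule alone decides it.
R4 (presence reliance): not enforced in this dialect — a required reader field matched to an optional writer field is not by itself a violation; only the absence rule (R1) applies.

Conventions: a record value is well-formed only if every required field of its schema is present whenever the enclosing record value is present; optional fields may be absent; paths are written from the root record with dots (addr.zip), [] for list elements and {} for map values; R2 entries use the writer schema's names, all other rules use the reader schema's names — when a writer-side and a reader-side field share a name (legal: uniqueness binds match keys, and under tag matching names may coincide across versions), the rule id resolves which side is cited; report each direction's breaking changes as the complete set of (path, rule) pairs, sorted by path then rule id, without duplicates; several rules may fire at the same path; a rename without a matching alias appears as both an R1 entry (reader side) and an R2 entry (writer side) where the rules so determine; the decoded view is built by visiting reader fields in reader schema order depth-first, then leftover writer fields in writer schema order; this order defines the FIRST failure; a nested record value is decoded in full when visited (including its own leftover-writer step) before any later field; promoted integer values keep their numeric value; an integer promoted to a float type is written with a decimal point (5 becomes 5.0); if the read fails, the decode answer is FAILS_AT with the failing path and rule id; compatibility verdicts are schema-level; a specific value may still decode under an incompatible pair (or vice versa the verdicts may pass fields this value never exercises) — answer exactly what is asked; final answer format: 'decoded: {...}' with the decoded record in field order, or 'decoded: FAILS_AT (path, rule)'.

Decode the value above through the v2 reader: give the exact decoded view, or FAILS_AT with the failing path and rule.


decoded: {"contact": null, "enabled": false, "retries": -2, "quantity": null, "attempts": null, "factor": 0.25}

arrows below run writer -> reader for Device
decoding the Device value with the v2 reader:
  contact := null (not supplied -> null)
  enabled := false
  retries := -2
  quantity := null (not supplied -> null)
  attempts := null (not supplied -> null)
  factor := 0.25
  => decoded: {"contact": null, "enabled": false, "retries": -2, "quantity": null, "attempts": null, "factor": 0.25}
ruling out the remaining Device differences:
  field age in record Meta: type int64 changed to string -> schema-level compatibility only; this Device value's decode is unchanged
  added field archived to record Meta: required bool, tag 1, default true (in v2 it sits immediately before age) -> schema-level compatibility only; this Device value's decode is unchanged


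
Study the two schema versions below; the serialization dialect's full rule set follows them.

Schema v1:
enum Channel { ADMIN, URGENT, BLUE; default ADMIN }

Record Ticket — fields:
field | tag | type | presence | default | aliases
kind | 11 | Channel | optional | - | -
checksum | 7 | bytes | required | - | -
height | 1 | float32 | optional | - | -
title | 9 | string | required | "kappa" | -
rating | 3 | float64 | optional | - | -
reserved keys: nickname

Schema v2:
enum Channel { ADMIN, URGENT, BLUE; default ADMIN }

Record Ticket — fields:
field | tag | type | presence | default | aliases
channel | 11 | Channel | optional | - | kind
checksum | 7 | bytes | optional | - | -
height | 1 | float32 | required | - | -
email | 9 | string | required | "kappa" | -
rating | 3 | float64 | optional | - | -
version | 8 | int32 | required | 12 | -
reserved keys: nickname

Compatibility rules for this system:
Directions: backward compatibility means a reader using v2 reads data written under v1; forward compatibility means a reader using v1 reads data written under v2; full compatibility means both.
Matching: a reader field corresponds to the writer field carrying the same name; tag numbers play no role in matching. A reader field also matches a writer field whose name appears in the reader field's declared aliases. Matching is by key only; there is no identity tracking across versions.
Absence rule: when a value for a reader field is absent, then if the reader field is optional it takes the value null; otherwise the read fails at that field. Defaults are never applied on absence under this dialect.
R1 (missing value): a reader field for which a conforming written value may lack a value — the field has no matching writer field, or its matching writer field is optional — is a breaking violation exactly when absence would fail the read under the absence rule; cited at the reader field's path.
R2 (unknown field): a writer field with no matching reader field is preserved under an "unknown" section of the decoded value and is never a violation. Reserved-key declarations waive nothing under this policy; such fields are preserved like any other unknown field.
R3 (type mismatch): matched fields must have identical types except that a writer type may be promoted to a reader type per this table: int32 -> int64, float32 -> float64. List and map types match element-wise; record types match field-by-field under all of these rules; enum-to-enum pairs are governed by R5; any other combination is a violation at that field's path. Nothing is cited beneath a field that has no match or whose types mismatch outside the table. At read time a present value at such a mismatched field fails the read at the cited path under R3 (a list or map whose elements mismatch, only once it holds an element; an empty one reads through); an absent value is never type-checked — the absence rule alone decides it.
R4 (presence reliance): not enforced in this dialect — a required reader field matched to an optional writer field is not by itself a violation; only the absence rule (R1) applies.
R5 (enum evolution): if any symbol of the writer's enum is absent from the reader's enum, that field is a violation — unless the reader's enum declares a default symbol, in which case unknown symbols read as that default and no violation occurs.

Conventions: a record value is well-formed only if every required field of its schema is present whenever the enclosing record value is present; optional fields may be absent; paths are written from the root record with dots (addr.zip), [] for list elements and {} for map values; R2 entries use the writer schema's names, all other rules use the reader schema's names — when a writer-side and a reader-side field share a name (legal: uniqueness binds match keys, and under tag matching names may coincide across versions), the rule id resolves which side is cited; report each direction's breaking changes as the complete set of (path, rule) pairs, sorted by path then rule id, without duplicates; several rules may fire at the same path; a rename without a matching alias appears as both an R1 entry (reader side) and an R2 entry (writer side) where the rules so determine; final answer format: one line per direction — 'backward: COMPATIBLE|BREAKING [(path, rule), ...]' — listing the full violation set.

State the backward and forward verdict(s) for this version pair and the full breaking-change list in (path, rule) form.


arrows below run writer -> reader for Ticket
backward analysis of Ticket with v2 as reader and v1 as writer:
  channel: paired with writer kind (Channel -> Channel; writer optional)
  checksum: paired with writer checksum (bytes -> bytes; writer required)
  height: paired with writer height (float32 -> float32; writer optional)
  email: no writer match
  rating: paired with writer rating (float64 -> float64; writer optional)
  version: no writer match
  writer field title has no reader counterpart
  rule R1 violated at email
  rule R1 violated at height
  rule R1 violated at version
  => 3 violation(s): backward is BREAKING for Ticket
forward analysis of Ticket with v1 as reader and v2 as writer:
  kind: no writer match
  checksum: paired with writer checksum (bytes -> bytes; writer optional)
  height: paired with writer height (float32 -> float32; writer required)
  title: no writer match
  rating: paired with writer rating (float64 -> float64; writer optional)
  writer field channel has no reader counterpart
  writer field email has no reader counterpart
  writer field version has no reader counterpart
  rule R1 violated at checksum
  rule R1 violated at title
  => 2 violation(s): forward is BREAKING for Ticket

backward: BREAKING [(email, R1), (height, R1), (version, R1)]; forward: BREAKING [(checksum, R1), (title, R1)]


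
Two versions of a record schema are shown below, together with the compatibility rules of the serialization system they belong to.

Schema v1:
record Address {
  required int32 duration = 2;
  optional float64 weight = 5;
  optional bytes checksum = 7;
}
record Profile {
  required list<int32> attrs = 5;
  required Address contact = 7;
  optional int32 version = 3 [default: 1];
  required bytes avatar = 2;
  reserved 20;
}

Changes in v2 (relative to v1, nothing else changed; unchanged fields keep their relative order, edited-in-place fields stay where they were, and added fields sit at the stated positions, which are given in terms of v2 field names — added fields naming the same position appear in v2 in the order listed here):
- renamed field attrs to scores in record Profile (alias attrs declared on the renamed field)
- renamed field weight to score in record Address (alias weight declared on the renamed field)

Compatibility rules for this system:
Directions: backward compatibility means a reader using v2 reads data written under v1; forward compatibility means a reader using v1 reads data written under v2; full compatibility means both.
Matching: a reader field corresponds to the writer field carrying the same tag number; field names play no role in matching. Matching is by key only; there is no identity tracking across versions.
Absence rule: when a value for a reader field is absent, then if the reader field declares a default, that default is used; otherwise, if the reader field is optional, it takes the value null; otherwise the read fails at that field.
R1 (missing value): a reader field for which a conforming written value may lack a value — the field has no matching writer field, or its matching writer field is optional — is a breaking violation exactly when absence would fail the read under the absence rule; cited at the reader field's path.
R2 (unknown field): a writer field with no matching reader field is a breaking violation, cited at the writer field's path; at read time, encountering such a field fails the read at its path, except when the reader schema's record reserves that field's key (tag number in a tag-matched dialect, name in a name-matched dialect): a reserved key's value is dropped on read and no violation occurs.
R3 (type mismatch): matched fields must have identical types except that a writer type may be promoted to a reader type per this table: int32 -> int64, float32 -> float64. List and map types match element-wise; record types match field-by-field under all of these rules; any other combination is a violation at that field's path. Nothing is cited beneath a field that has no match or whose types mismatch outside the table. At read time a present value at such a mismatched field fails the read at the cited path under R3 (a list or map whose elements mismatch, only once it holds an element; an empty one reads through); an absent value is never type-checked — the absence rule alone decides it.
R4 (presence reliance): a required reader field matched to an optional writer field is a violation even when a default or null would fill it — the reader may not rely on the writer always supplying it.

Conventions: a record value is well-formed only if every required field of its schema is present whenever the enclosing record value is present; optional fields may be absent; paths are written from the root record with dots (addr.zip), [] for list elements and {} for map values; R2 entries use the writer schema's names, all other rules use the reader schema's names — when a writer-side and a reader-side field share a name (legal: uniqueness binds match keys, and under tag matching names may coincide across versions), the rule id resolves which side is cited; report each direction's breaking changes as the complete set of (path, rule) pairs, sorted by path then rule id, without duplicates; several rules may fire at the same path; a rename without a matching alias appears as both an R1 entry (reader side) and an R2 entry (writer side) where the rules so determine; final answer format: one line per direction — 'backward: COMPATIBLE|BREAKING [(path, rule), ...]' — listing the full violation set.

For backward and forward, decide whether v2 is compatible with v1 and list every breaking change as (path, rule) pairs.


arrows below run writer -> reader for Profile
checking backward for Profile: reader v2 against writer v1:
  writer required, list<int32> -> list<int32>: reader scores maps from writer attrs
  writer required, Address -> Address: reader contact maps from writer contact
  writer optional, int32 -> int32: reader version maps from writer version
  writer required, bytes -> bytes: reader avatar maps from writer avatar
  writer required, int32 -> int32: reader contact.duration maps from writer contact.duration
  writer optional, float64 -> float64: reader contact.score maps from writer contact.weight
  writer optional, bytes -> bytes: reader contact.checksum maps from writer contact.checksum
  => backward: COMPATIBLE
checking forward for Profile: reader v1 against writer v2:
  writer required, list<int32> -> list<int32>: reader attrs maps from writer scores
  writer required, Address -> Address: reader contact maps from writer contact
  writer optional, int32 -> int32: reader version maps from writer version
  writer required, bytes -> bytes: reader avatar maps from writer avatar
  writer required, int32 -> int32: reader contact.duration maps from writer contact.duration
  writer optional, float64 -> float64: reader contact.weight maps from writer contact.score
  writer optional, bytes -> bytes: reader contact.checksum maps from writer contact.checksum
  => forward: COMPATIBLE

backward: COMPATIBLE []; forward: COMPATIBLE []


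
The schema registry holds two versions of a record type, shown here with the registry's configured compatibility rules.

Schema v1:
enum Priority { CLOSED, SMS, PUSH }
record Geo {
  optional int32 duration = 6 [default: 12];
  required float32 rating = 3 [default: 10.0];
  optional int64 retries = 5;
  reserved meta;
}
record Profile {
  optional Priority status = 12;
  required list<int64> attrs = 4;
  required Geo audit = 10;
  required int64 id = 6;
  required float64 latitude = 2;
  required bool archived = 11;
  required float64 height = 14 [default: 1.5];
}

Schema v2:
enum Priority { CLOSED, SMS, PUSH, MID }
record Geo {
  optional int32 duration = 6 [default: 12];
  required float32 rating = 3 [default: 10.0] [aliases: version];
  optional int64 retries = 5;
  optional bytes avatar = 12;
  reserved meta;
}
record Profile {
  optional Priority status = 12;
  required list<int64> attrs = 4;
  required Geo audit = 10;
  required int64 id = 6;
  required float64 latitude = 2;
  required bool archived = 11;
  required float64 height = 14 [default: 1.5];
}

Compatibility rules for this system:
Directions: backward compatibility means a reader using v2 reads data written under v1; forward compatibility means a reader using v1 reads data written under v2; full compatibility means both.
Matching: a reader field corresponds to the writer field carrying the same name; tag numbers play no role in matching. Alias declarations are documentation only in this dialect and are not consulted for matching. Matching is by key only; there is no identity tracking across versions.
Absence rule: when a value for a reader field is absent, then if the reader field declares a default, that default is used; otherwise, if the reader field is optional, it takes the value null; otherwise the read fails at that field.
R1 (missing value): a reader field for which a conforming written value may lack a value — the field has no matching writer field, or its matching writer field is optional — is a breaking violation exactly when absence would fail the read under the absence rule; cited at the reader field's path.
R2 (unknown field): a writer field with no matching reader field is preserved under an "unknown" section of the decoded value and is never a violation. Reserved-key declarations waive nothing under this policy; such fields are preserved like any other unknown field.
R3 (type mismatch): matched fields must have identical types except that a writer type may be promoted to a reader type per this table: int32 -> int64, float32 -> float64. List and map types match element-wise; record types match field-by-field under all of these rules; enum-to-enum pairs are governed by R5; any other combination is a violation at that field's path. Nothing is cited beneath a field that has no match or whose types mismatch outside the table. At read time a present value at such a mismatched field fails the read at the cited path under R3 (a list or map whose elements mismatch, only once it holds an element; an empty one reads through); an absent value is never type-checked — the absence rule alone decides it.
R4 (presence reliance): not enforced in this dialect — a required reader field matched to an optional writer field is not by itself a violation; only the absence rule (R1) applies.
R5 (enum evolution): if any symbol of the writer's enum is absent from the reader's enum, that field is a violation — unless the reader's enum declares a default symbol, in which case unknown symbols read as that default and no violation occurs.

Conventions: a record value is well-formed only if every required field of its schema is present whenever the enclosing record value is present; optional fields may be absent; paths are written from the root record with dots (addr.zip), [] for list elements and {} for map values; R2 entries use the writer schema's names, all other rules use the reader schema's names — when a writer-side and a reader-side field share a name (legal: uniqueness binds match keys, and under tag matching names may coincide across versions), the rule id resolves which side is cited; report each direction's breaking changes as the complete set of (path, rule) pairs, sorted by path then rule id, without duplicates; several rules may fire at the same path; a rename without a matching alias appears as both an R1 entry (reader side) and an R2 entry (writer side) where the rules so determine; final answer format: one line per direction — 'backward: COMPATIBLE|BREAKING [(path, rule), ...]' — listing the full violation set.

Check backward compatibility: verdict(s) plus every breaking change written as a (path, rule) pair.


backward: COMPATIBLE []

each type pair in Profile: writer, then reader
backward on Profile — v2 reading data written by v1:
  Priority -> Priority, writer optional: status aligns to status
  list<int64> -> list<int64>, writer required: attrs aligns to attrs
  Geo -> Geo, writer required: audit aligns to audit
  int64 -> int64, writer required: id aligns to id
  float64 -> float64, writer required: latitude aligns to latitude
  bool -> bool, writer required: archived aligns to archived
  float64 -> float64, writer required: height aligns to height
  int32 -> int32, writer optional: audit.duration aligns to audit.duration
  float32 -> float32, writer required: audit.rating aligns to audit.rating
  int64 -> int64, writer optional: audit.retries aligns to audit.retries
  audit.avatar: no writer-side match
  => backward verdict for Profile: COMPATIBLE, no violations
diffs on Profile not affecting the asked answer:
  added field avatar to record Geo: optional bytes, tag 12 (in v2 it sits last) -> triggers nothing under Profile's printed rules — same verdict
  enum Priority (field status in record Profile): symbol MID added -> fires only in the forward direction of Profile, which is not asked here
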